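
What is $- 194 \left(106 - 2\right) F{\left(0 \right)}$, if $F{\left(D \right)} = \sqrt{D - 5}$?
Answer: $- 20176 i \sqrt{5} \approx - 45115.0 i$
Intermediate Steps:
$F{\left(D \right)} = \sqrt{-5 + D}$ ($F{\left(D \right)} = \sqrt{D - 5} = \sqrt{-5 + D}$)
$- 194 \left(106 - 2\right) F{\left(0 \right)} = - 194 \left(106 - 2\right) \sqrt{-5 + 0} = - 194 \left(106 - 2\right) \sqrt{-5} = \left(-194\right) 104 i \sqrt{5} = - 20176 i \sqrt{5}$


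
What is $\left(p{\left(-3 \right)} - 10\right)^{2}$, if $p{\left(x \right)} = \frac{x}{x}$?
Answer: $81$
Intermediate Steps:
$p{\left(x \right)} = 1$
$\left(p{\left(-3 \right)} - 10\right)^{2} = \left(1 - 10\right)^{2} = \left(-9\right)^{2} = 81$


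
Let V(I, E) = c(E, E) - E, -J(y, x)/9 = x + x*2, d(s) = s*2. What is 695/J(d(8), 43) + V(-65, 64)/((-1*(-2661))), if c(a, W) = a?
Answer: -695/1161 ≈ -0.59862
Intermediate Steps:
d(s) = 2*s
J(y, x) = -27*x (J(y, x) = -9*(x + x*2) = -9*(x + 2*x) = -27*x)
V(I, E) = 0 (V(I, E) = E - E = 0)
695/J(d(8), 43) + V(-65, 64)/((-1*(-2661))) = 695/((-27*43)) + 0/((-1*(-2661))) = 695/(-1161) + 0/2661 = 695*(-1/1161) + 0*(1/2661) = -695/1161 + 0 = -695/1161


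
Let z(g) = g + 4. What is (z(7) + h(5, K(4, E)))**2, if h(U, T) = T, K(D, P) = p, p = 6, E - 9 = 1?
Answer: 289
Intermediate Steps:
E = 10 (E = 9 + 1 = 10)
K(D, P) = 6
z(g) = 4 + g
(z(7) + h(5, K(4, E)))**2 = ((4 + 7) + 6)**2 = (11 + 6)**2 = 17**2 = 289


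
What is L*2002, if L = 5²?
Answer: 50050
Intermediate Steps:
L = 25
L*2002 = 25*2002 = 50050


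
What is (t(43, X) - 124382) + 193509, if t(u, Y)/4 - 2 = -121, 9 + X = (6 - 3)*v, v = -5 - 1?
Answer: 68651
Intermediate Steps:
v = -6
X = -27 (X = -9 + (6 - 3)*(-6) = -9 + 3*(-6) = -9 - 18 = -27)
t(u, Y) = -476 (t(u, Y) = 8 + 4*(-121) = 8 - 484 = -476)
(t(43, X) - 124382) + 193509 = (-476 - 124382) + 193509 = -124858 + 193509 = 68651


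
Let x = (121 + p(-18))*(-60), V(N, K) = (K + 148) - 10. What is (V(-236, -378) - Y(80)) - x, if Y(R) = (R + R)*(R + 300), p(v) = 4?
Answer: -53540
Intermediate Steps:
Y(R) = 2*R*(300 + R) (Y(R) = (2*R)*(300 + R) = 2*R*(300 + R))
V(N, K) = 138 + K (V(N, K) = (148 + K) - 10 = 138 + K)
x = -7500 (x = (121 + 4)*(-60) = 125*(-60) = -7500)
(V(-236, -378) - Y(80)) - x = ((138 - 378) - 2*80*(300 + 80)) - 1*(-7500) = (-240 - 2*80*380) + 7500 = (-240 - 1*60800) + 7500 = (-240 - 60800) + 7500 = -61040 + 7500 = -53540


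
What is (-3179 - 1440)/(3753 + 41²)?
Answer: -4619/5434 ≈ -0.85002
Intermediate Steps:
(-3179 - 1440)/(3753 + 41²) = -4619/(3753 + 1681) = -4619/5434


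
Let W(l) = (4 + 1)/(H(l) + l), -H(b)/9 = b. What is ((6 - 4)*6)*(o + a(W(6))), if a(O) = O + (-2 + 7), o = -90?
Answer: -4085/4 ≈ -1021.3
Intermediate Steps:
H(b) = -9*b
W(l) = -5/(8*l) (W(l) = (4 + 1)/(-9*l + l) = 5/((-8*l)) = 5*(-1/(8*l)) = -5/(8*l))
a(O) = 5 + O (a(O) = O + 5 = 5 + O)
((6 - 4)*6)*(o + a(W(6))) = ((6 - 4)*6)*(-90 + (5 - 5/8/6)) = (2*6)*(-90 + (5 - 5/8*1/6)) = 12*(-90 + (5 - 5/48)) = 12*(-90 + 235/48) = 12*(-4085/48) = -4085/4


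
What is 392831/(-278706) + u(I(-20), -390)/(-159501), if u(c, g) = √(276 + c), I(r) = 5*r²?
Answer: -392831/278706 - 2*√569/159501 ≈ -1.4098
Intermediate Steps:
392831/(-278706) + u(I(-20), -390)/(-159501) = 392831/(-278706) + √(276 + 5*(-20)²)/(-159501) = 392831*(-1/278706) + √(276 + 5*400)*(-1/159501) = -392831/278706 + √(276 + 2000)*(-1/159501) = -392831/278706 + √2276*(-1/159501) = -392831/278706 + (2*√569)*(-1/159501) = -392831/278706 - 2*√569/159501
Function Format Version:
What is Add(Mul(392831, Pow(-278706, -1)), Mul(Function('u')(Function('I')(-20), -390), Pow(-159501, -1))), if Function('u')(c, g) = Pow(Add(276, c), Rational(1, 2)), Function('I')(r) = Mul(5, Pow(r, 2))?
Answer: Add(Rational(-392831, 278706), Mul(Rational(-2, 159501), Pow(569, Rational(1, 2)))) ≈ -1.4098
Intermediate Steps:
Add(Mul(392831, Pow(-278706, -1)), Mul(Function('u')(Function('I')(-20), -390), Pow(-159501, -1))) = Add(Mul(392831, Pow(-278706, -1)), Mul(Pow(Add(276, Mul(5, Pow(-20, 2))), Rational(1, 2)), Pow(-159501, -1))) = Add(Mul(392831, Rational(-1, 278706)), Mul(Pow(Add(276, Mul(5, 400)), Rational(1, 2)), Rational(-1, 159501))) = Add(Rational(-392831, 278706), Mul(Pow(Add(276, 2000), Rational(1, 2)), Rational(-1, 159501))) = Add(Rational(-392831, 278706), Mul(Pow(2276, Rational(1, 2)), Rational(-1, 159501))) = Add(Rational(-392831, 278706), Mul(Mul(2, Pow(569, Rational(1, 2))), Rational(-1, 159501))) = Add(Rational(-392831, 278706), Mul(Rational(-2, 159501), Pow(569, Rational(1, 2))))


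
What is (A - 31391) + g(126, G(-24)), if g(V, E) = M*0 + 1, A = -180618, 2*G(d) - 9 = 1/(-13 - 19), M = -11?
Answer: -212008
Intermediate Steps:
G(d) = 287/64 (G(d) = 9/2 + 1/(2*(-13 - 19)) = 9/2 + (1/2)/(-32) = 9/2 + (1/2)*(-1/32) = 9/2 - 1/64 = 287/64)
g(V, E) = 1 (g(V, E) = -11*0 + 1 = 0 + 1 = 1)
(A - 31391) + g(126, G(-24)) = (-180618 - 31391) + 1 = -212009 + 1 = -212008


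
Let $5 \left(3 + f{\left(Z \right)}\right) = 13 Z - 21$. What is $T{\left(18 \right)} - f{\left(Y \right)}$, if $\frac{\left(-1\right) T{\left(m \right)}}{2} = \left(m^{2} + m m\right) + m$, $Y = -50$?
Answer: $- \frac{5974}{5} \approx -1194.8$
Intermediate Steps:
$T{\left(m \right)} = - 4 m^{2} - 2 m$ ($T{\left(m \right)} = - 2 \left(\left(m^{2} + m m\right) + m\right) = - 2 \left(\left(m^{2} + m^{2}\right) + m\right) = - 2 \left(2 m^{2} + m\right) = - 2 \left(m + 2 m^{2}\right) = - 4 m^{2} - 2 m$)
$f{\left(Z \right)} = - \frac{36}{5} + \frac{13 Z}{5}$ ($f{\left(Z \right)} = -3 + \frac{13 Z - 21}{5} = -3 + \frac{-21 + 13 Z}{5} = -3 + \left(- \frac{21}{5} + \frac{13 Z}{5}\right) = - \frac{36}{5} + \frac{13 Z}{5}$)
$T{\left(18 \right)} - f{\left(Y \right)} = \left(-2\right) 18 \left(1 + 2 \cdot 18\right) - \left(- \frac{36}{5} + \frac{13}{5} \left(-50\right)\right) = \left(-2\right) 18 \left(1 + 36\right) - \left(- \frac{36}{5} - 130\right) = \left(-2\right) 18 \cdot 37 - - \frac{686}{5} = -1332 + \frac{686}{5} = - \frac{5974}{5}$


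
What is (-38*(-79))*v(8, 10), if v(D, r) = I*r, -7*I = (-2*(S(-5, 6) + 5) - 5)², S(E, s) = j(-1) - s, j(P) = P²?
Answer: -750500/7 ≈ -1.0721e+5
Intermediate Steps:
S(E, s) = 1 - s (S(E, s) = (-1)² - s = 1 - s)
I = -25/7 (I = -(-2*((1 - 1*6) + 5) - 5)²/7 = -(-2*((1 - 6) + 5) - 5)²/7 = -(-2*(-5 + 5) - 5)²/7 = -(-2*0 - 5)²/7 = -(0 - 5)²/7 = -⅐*(-5)² = -⅐*25 = -25/7 ≈ -3.5714)
v(D, r) = -25*r/7
(-38*(-79))*v(8, 10) = (-38*(-79))*(-25/7*10) = 3002*(-250/7) = -750500/7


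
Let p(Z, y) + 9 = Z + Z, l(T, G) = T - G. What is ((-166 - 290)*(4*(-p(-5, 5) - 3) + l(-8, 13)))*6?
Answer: -117648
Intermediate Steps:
p(Z, y) = -9 + 2*Z (p(Z, y) = -9 + (Z + Z) = -9 + 2*Z)
((-166 - 290)*(4*(-p(-5, 5) - 3) + l(-8, 13)))*6 = ((-166 - 290)*(4*(-(-9 + 2*(-5)) - 3) + (-8 - 1*13)))*6 = -456*(4*(-(-9 - 10) - 3) + (-8 - 13))*6 = -456*(4*(-1*(-19) - 3) - 21)*6 = -456*(4*(19 - 3) - 21)*6 = -456*(4*16 - 21)*6 = -456*(64 - 21)*6 = -456*43*6 = -19608*6 = -117648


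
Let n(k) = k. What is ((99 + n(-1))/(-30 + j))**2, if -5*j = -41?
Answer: 240100/11881 ≈ 20.209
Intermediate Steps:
j = 41/5 (j = -1/5*(-41) = 41/5 ≈ 8.2000)
((99 + n(-1))/(-30 + j))**2 = ((99 - 1)/(-30 + 41/5))**2 = (98/(-109/5))**2 = (98*(-5/109))**2 = (-490/109)**2 = 240100/11881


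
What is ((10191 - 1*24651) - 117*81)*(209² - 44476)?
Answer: 19029915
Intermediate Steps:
((10191 - 1*24651) - 117*81)*(209² - 44476) = ((10191 - 24651) - 9477)*(43681 - 44476) = (-14460 - 9477)*(-795) = -23937*(-795) = 19029915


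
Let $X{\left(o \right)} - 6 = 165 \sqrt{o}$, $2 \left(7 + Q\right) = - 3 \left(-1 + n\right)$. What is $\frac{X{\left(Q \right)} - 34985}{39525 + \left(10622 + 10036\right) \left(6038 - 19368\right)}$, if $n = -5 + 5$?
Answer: $\frac{34979}{275331615} - \frac{11 i \sqrt{22}}{36710882} \approx 0.00012704 - 1.4054 \cdot 10^{-6} i$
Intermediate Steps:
$n = 0$
$Q = - \frac{11}{2}$ ($Q = -7 + \frac{\left(-3\right) \left(-1 + 0\right)}{2} = -7 + \frac{\left(-3\right) \left(-1\right)}{2} = -7 + \frac{1}{2} \cdot 3 = -7 + \frac{3}{2} = - \frac{11}{2} \approx -5.5$)
$X{\left(o \right)} = 6 + 165 \sqrt{o}$
$\frac{X{\left(Q \right)} - 34985}{39525 + \left(10622 + 10036\right) \left(6038 - 19368\right)} = \frac{\left(6 + 165 \sqrt{- \frac{11}{2}}\right) - 34985}{39525 + \left(10622 + 10036\right) \left(6038 - 19368\right)} = \frac{\left(6 + 165 \frac{i \sqrt{22}}{2}\right) - 34985}{39525 + 20658 \left(-13330\right)} = \frac{\left(6 + \frac{165 i \sqrt{22}}{2}\right) - 34985}{39525 - 275371140} = \frac{-34979 + \frac{165 i \sqrt{22}}{2}}{-275331615} = \left(-34979 + \frac{165 i \sqrt{22}}{2}\right) \left(- \frac{1}{275331615}\right) = \frac{34979}{275331615} - \frac{11 i \sqrt{22}}{36710882}$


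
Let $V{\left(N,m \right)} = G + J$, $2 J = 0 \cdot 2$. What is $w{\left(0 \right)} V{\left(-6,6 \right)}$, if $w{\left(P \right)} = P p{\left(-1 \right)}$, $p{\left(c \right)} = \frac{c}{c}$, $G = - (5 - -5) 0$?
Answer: $0$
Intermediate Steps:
$J = 0$ ($J = \frac{0 \cdot 2}{2} = \frac{1}{2} \cdot 0 = 0$)
$G = 0$ ($G = - (5 + 5) 0 = \left(-1\right) 10 \cdot 0 = \left(-10\right) 0 = 0$)
$p{\left(c \right)} = 1$
$V{\left(N,m \right)} = 0$ ($V{\left(N,m \right)} = 0 + 0 = 0$)
$w{\left(P \right)} = P$ ($w{\left(P \right)} = P 1 = P$)
$w{\left(0 \right)} V{\left(-6,6 \right)} = 0 \cdot 0 = 0$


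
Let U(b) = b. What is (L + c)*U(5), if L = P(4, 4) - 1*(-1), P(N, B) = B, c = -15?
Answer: -50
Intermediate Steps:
L = 5 (L = 4 - 1*(-1) = 4 + 1 = 5)
(L + c)*U(5) = (5 - 15)*5 = -10*5 = -50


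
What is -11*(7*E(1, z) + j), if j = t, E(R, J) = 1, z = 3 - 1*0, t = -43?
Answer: 396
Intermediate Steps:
z = 3 (z = 3 + 0 = 3)
j = -43
-11*(7*E(1, z) + j) = -11*(7*1 - 43) = -11*(7 - 43) = -11*(-36) = 396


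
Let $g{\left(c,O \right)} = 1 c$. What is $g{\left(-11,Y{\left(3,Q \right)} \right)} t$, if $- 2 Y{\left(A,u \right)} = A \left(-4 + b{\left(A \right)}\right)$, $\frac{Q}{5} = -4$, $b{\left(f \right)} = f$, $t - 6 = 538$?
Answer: $-5984$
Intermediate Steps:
$t = 544$ ($t = 6 + 538 = 544$)
$Q = -20$ ($Q = 5 \left(-4\right) = -20$)
$Y{\left(A,u \right)} = - \frac{A \left(-4 + A\right)}{2}$
$g{\left(c,O \right)} = c$
$g{\left(-11,Y{\left(3,Q \right)} \right)} t = \left(-11\right) 544 = -5984$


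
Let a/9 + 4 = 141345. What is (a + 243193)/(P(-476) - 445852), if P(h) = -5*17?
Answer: -1515262/445937 ≈ -3.3979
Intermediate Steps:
P(h) = -85
a = 1272069 (a = -36 + 9*141345 = -36 + 1272105 = 1272069)
(a + 243193)/(P(-476) - 445852) = (1272069 + 243193)/(-85 - 445852) = 1515262/(-445937) = 1515262*(-1/445937) = -1515262/445937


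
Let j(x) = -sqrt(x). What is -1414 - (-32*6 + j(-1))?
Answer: -1222 + I ≈ -1222.0 + 1.0*I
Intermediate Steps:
-1414 - (-32*6 + j(-1)) = -1414 - (-32*6 - sqrt(-1)) = -1414 - (-192 - I) = -1414 + (192 + I) = -1222 + I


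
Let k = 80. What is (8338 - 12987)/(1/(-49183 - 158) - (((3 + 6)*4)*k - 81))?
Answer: 229386309/138105460 ≈ 1.6609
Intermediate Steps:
(8338 - 12987)/(1/(-49183 - 158) - (((3 + 6)*4)*k - 81)) = (8338 - 12987)/(1/(-49183 - 158) - (((3 + 6)*4)*80 - 81)) = -4649/(1/(-49341) - ((9*4)*80 - 81)) = -4649/(-1/49341 - (36*80 - 81)) = -4649/(-1/49341 - (2880 - 81)) = -4649/(-1/49341 - 1*2799) = -4649/(-1/49341 - 2799) = -4649/(-138105460/49341) = -4649*(-49341/138105460) = 229386309/138105460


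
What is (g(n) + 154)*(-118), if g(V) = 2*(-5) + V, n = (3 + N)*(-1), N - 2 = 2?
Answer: -16166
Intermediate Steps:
N = 4 (N = 2 + 2 = 4)
n = -7 (n = (3 + 4)*(-1) = 7*(-1) = -7)
g(V) = -10 + V
(g(n) + 154)*(-118) = ((-10 - 7) + 154)*(-118) = (-17 + 154)*(-118) = 137*(-118) = -16166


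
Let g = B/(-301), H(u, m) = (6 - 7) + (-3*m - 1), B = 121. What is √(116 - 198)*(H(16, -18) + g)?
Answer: 15531*I*√82/301 ≈ 467.24*I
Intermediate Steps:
H(u, m) = -2 - 3*m (H(u, m) = -1 + (-1 - 3*m) = -2 - 3*m)
g = -121/301 (g = 121/(-301) = 121*(-1/301) = -121/301 ≈ -0.40199)
√(116 - 198)*(H(16, -18) + g) = √(116 - 198)*((-2 - 3*(-18)) - 121/301) = √(-82)*((-2 + 54) - 121/301) = (I*√82)*(52 - 121/301) = (I*√82)*(15531/301) = 15531*I*√82/301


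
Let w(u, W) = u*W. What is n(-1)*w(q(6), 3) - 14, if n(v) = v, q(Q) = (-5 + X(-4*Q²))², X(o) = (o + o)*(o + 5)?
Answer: -4806482201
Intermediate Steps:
X(o) = 2*o*(5 + o) (X(o) = (2*o)*(5 + o) = 2*o*(5 + o))
q(Q) = (-5 - 8*Q²*(5 - 4*Q²))² (q(Q) = (-5 + 2*(-4*Q²)*(5 - 4*Q²))² = (-5 - 8*Q²*(5 - 4*Q²))²)
w(u, W) = W*u
n(-1)*w(q(6), 3) - 14 = -3*(-5 - 40*6² + 32*6⁴)² - 14 = -3*(-5 - 40*36 + 32*1296)² - 14 = -3*(-5 - 1440 + 41472)² - 14 = -3*40027² - 14 = -3*1602160729 - 14 = -1*4806482187 - 14 = -4806482187 - 14 = -4806482201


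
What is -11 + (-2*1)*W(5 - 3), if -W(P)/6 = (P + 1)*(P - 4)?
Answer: -83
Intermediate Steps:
W(P) = -6*(1 + P)*(-4 + P) (W(P) = -6*(P + 1)*(P - 4) = -6*(1 + P)*(-4 + P))
-11 + (-2*1)*W(5 - 3) = -11 + (-2*1)*(24 - 6*(5 - 3)**2 + 18*(5 - 3)) = -11 - 2*(24 - 6*2**2 + 18*2) = -11 - 2*(24 - 6*4 + 36) = -11 - 2*(24 - 24 + 36) = -11 - 2*36 = -11 - 72 = -83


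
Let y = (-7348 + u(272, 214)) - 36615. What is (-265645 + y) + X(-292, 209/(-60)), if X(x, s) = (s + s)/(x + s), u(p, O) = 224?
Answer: -5485068518/17729 ≈ -3.0938e+5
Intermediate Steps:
X(x, s) = 2*s/(s + x) (X(x, s) = (2*s)/(s + x) = 2*s/(s + x))
y = -43739 (y = (-7348 + 224) - 36615 = -7124 - 36615 = -43739)
(-265645 + y) + X(-292, 209/(-60)) = (-265645 - 43739) + 2*(209/(-60))/(209/(-60) - 292) = -309384 + 2*(209*(-1/60))/(209*(-1/60) - 292) = -309384 + 2*(-209/60)/(-209/60 - 292) = -309384 + 2*(-209/60)/(-17729/60) = -309384 + 2*(-209/60)*(-60/17729) = -309384 + 418/17729 = -5485068518/17729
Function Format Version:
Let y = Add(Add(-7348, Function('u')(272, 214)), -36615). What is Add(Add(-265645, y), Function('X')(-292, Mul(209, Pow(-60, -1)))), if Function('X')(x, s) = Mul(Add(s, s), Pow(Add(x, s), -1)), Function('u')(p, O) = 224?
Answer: Rational(-5485068518, 17729) ≈ -3.0938e+5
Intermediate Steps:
Function('X')(x, s) = Mul(2, s, Pow(Add(s, x), -1)) (Function('X')(x, s) = Mul(Mul(2, s), Pow(Add(s, x), -1)) = Mul(2, s, Pow(Add(s, x), -1)))
y = -43739 (y = Add(Add(-7348, 224), -36615) = Add(-7124, -36615) = -43739)
Add(Add(-265645, y), Function('X')(-292, Mul(209, Pow(-60, -1)))) = Add(Add(-265645, -43739), Mul(2, Mul(209, Pow(-60, -1)), Pow(Add(Mul(209, Pow(-60, -1)), -292), -1))) = Add(-309384, Mul(2, Mul(209, Rational(-1, 60)), Pow(Add(Mul(209, Rational(-1, 60)), -292), -1))) = Add(-309384, Mul(2, Rational(-209, 60), Pow(Add(Rational(-209, 60), -292), -1))) = Add(-309384, Mul(2, Rational(-209, 60), Pow(Rational(-17729, 60), -1))) = Add(-309384, Mul(2, Rational(-209, 60), Rational(-60, 17729))) = Add(-309384, Rational(418, 17729)) = Rational(-5485068518, 17729)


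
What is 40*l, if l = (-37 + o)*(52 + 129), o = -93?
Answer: -941200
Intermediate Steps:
l = -23530 (l = (-37 - 93)*(52 + 129) = -130*181 = -23530)
40*l = 40*(-23530) = -941200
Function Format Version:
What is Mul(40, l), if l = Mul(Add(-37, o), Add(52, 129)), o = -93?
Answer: -941200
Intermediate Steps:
l = -23530 (l = Mul(Add(-37, -93), Add(52, 129)) = Mul(-130, 181) = -23530)
Mul(40, l) = Mul(40, -23530) = -941200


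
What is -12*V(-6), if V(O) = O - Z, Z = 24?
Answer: 360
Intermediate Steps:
V(O) = -24 + O (V(O) = O - 1*24 = O - 24 = -24 + O)
-12*V(-6) = -12*(-24 - 6) = -12*(-30) = 360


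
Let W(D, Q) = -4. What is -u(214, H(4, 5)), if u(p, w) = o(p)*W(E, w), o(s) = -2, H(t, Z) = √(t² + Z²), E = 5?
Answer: -8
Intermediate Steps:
H(t, Z) = √(Z² + t²)
u(p, w) = 8 (u(p, w) = -2*(-4) = 8)
-u(214, H(4, 5)) = -1*8 = -8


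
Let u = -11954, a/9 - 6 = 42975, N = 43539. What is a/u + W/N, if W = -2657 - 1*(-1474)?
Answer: -16856289413/520465206 ≈ -32.387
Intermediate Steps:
a = 386829 (a = 54 + 9*42975 = 54 + 386775 = 386829)
W = -1183 (W = -2657 + 1474 = -1183)
a/u + W/N = 386829/(-11954) - 1183/43539 = 386829*(-1/11954) - 1183*1/43539 = -386829/11954 - 1183/43539 = -16856289413/520465206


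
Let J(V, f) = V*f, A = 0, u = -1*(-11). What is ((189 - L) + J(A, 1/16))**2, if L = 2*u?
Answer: 27889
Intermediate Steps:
u = 11
L = 22 (L = 2*11 = 22)
((189 - L) + J(A, 1/16))**2 = ((189 - 1*22) + 0/16)**2 = ((189 - 22) + 0*(1/16))**2 = (167 + 0)**2 = 167**2 = 27889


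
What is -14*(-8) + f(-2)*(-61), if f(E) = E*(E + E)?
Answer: -376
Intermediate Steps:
f(E) = 2*E² (f(E) = E*(2*E) = 2*E²)
-14*(-8) + f(-2)*(-61) = -14*(-8) + (2*(-2)²)*(-61) = 112 + (2*4)*(-61) = 112 + 8*(-61) = 112 - 488 = -376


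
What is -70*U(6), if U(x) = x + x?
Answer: -840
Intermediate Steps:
U(x) = 2*x
-70*U(6) = -140*6 = -70*12 = -840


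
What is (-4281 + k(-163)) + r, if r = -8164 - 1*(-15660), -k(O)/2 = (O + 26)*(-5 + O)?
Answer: -42817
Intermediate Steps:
k(O) = -2*(-5 + O)*(26 + O) (k(O) = -2*(O + 26)*(-5 + O) = -2*(26 + O)*(-5 + O) = -2*(-5 + O)*(26 + O))
r = 7496 (r = -8164 + 15660 = 7496)
(-4281 + k(-163)) + r = (-4281 + (260 - 42*(-163) - 2*(-163)**2)) + 7496 = (-4281 + (260 + 6846 - 2*26569)) + 7496 = (-4281 + (260 + 6846 - 53138)) + 7496 = (-4281 - 46032) + 7496 = -50313 + 7496 = -42817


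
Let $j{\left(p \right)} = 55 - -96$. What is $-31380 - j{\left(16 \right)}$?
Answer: $-31531$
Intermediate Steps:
$j{\left(p \right)} = 151$ ($j{\left(p \right)} = 55 + 96 = 151$)
$-31380 - j{\left(16 \right)} = -31380 - 151 = -31531$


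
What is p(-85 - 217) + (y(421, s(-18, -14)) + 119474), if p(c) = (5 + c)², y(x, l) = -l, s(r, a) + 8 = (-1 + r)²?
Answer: 207330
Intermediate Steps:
s(r, a) = -8 + (-1 + r)²
p(-85 - 217) + (y(421, s(-18, -14)) + 119474) = (5 + (-85 - 217))² + (-(-8 + (-1 - 18)²) + 119474) = (5 - 302)² + (-(-8 + (-19)²) + 119474) = (-297)² + (-(-8 + 361) + 119474) = 88209 + (-1*353 + 119474) = 88209 + (-353 + 119474) = 88209 + 119121 = 207330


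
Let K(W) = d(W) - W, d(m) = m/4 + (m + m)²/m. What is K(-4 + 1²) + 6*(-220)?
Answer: -5319/4 ≈ -1329.8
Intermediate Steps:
d(m) = 17*m/4 (d(m) = m*(¼) + (2*m)²/m = m/4 + (4*m²)/m = m/4 + 4*m = 17*m/4)
K(W) = 13*W/4 (K(W) = 17*W/4 - W = 13*W/4)
K(-4 + 1²) + 6*(-220) = 13*(-4 + 1²)/4 + 6*(-220) = 13*(-4 + 1)/4 - 1320 = (13/4)*(-3) - 1320 = -39/4 - 1320 = -5319/4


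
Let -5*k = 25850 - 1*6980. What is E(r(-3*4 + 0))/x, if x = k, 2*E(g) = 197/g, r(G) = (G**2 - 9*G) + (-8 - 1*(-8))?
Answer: -197/1902096 ≈ -0.00010357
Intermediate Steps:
r(G) = G**2 - 9*G (r(G) = (G**2 - 9*G) + (-8 + 8) = (G**2 - 9*G) + 0 = G**2 - 9*G)
E(g) = 197/(2*g) (E(g) = (197/g)/2 = 197/(2*g))
k = -3774 (k = -(25850 - 1*6980)/5 = -(25850 - 6980)/5 = -1/5*18870 = -3774)
x = -3774
E(r(-3*4 + 0))/x = (197/(2*(((-3*4 + 0)*(-9 + (-3*4 + 0))))))/(-3774) = (197/(2*(((-12 + 0)*(-9 + (-12 + 0))))))*(-1/3774) = (197/(2*((-12*(-9 - 12)))))*(-1/3774) = (197/(2*((-12*(-21)))))*(-1/3774) = ((197/2)/252)*(-1/3774) = ((197/2)*(1/252))*(-1/3774) = (197/504)*(-1/3774) = -197/1902096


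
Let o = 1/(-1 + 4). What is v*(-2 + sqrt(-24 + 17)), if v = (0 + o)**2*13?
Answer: -26/9 + 13*I*sqrt(7)/9 ≈ -2.8889 + 3.8216*I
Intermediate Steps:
o = 1/3 ≈ 0.33333
v = 13/9 (v = (0 + 1/3)**2*13 = (1/3)**2*13 = (1/9)*13 = 13/9 ≈ 1.4444)
v*(-2 + sqrt(-24 + 17)) = 13*(-2 + sqrt(-24 + 17))/9 = 13*(-2 + sqrt(-7))/9 = 13*(-2 + I*sqrt(7))/9 = -26/9 + 13*I*sqrt(7)/9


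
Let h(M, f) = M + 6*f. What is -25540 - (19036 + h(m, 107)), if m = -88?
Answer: -45130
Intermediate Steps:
-25540 - (19036 + h(m, 107)) = -25540 - (19036 + (-88 + 6*107)) = -25540 - (19036 + (-88 + 642)) = -25540 - (19036 + 554) = -25540 - 1*19590 = -25540 - 19590 = -45130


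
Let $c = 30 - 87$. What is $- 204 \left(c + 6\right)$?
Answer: $10404$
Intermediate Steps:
$c = -57$ ($c = 30 - 87 = -57$)
$- 204 \left(c + 6\right) = - 204 \left(-57 + 6\right) = \left(-204\right) \left(-51\right) = 10404$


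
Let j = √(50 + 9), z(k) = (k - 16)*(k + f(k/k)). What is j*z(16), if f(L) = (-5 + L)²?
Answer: 0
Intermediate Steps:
z(k) = (-16 + k)*(16 + k) (z(k) = (k - 16)*(k + (-5 + k/k)²) = (-16 + k)*(k + (-5 + 1)²) = (-16 + k)*(k + (-4)²) = (-16 + k)*(k + 16) = (-16 + k)*(16 + k))
j = √59 ≈ 7.6811
j*z(16) = √59*(-256 + 16²) = √59*(-256 + 256) = √59*0 = 0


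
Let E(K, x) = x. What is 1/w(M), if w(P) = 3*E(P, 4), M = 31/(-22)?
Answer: 1/12 ≈ 0.083333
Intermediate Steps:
M = -31/22 (M = 31*(-1/22) = -31/22 ≈ -1.4091)
w(P) = 12 (w(P) = 3*4 = 12)
1/w(M) = 1/12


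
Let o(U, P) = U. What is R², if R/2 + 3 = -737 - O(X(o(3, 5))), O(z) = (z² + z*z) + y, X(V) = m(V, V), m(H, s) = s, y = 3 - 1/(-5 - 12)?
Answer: 669567376/289 ≈ 2.3168e+6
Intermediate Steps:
y = 52/17 (y = 3 - 1/(-17) = 3 - 1*(-1/17) = 3 + 1/17 = 52/17 ≈ 3.0588)
X(V) = V
O(z) = 52/17 + 2*z² (O(z) = (z² + z*z) + 52/17 = (z² + z²) + 52/17 = 2*z² + 52/17 = 52/17 + 2*z²)
R = -25876/17 (R = -6 + 2*(-737 - (52/17 + 2*3²)) = -6 + 2*(-737 - (52/17 + 2*9)) = -6 + 2*(-737 - (52/17 + 18)) = -6 + 2*(-737 - 1*358/17) = -6 + 2*(-737 - 358/17) = -6 + 2*(-12887/17) = -6 - 25774/17 = -25876/17 ≈ -1522.1)
R² = (-25876/17)² = 669567376/289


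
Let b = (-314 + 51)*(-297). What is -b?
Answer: -78111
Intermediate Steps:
b = 78111 (b = -263*(-297) = 78111)
-b = -1*78111 = -78111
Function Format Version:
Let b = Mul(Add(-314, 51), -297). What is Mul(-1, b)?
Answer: -78111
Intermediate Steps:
b = 78111 (b = Mul(-263, -297) = 78111)
Mul(-1, b) = Mul(-1, 78111) = -78111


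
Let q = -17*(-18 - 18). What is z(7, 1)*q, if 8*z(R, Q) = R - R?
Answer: 0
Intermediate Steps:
z(R, Q) = 0 (z(R, Q) = (R - R)/8 = (⅛)*0 = 0)
q = 612 (q = -17*(-36) = 612)
z(7, 1)*q = 0*612 = 0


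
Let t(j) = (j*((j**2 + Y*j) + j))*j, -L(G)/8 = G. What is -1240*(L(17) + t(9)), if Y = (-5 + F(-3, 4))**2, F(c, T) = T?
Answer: -9774920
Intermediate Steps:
L(G) = -8*G
Y = 1 (Y = (-5 + 4)**2 = (-1)**2 = 1)
t(j) = j**2*(j**2 + 2*j) (t(j) = (j*((j**2 + 1*j) + j))*j = (j*((j**2 + j) + j))*j = (j*((j + j**2) + j))*j = (j*(j**2 + 2*j))*j = j**2*(j**2 + 2*j))
-1240*(L(17) + t(9)) = -1240*(-8*17 + 9**3*(2 + 9)) = -1240*(-136 + 729*11) = -1240*(-136 + 8019) = -1240*7883 = -9774920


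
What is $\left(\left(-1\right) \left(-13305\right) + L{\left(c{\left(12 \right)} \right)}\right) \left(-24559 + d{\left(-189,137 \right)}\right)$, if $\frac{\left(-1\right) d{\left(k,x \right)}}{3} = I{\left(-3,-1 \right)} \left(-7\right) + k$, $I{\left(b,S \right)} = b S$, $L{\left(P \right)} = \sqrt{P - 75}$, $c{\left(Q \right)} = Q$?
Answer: $-318375345 - 71787 i \sqrt{7} \approx -3.1838 \cdot 10^{8} - 1.8993 \cdot 10^{5} i$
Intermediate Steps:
$L{\left(P \right)} = \sqrt{-75 + P}$
$I{\left(b,S \right)} = S b$
$d{\left(k,x \right)} = 63 - 3 k$ ($d{\left(k,x \right)} = - 3 \left(\left(-1\right) \left(-3\right) \left(-7\right) + k\right) = - 3 \left(3 \left(-7\right) + k\right) = - 3 \left(-21 + k\right) = 63 - 3 k$)
$\left(\left(-1\right) \left(-13305\right) + L{\left(c{\left(12 \right)} \right)}\right) \left(-24559 + d{\left(-189,137 \right)}\right) = \left(\left(-1\right) \left(-13305\right) + \sqrt{-75 + 12}\right) \left(-24559 + \left(63 - -567\right)\right) = \left(13305 + \sqrt{-63}\right) \left(-24559 + \left(63 + 567\right)\right) = \left(13305 + 3 i \sqrt{7}\right) \left(-24559 + 630\right) = \left(13305 + 3 i \sqrt{7}\right) \left(-23929\right) = -318375345 - 71787 i \sqrt{7}$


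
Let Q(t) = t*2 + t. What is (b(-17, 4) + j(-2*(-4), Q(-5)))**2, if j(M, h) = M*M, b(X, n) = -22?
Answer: 1764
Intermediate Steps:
Q(t) = 3*t (Q(t) = 2*t + t = 3*t)
j(M, h) = M**2
(b(-17, 4) + j(-2*(-4), Q(-5)))**2 = (-22 + (-2*(-4))**2)**2 = (-22 + 8**2)**2 = (-22 + 64)**2 = 42**2 = 1764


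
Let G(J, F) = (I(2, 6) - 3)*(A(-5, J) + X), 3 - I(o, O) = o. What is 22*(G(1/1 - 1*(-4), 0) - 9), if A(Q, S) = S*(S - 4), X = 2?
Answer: -506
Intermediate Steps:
A(Q, S) = S*(-4 + S)
I(o, O) = 3 - o
G(J, F) = -4 - 2*J*(-4 + J) (G(J, F) = ((3 - 1*2) - 3)*(J*(-4 + J) + 2) = ((3 - 2) - 3)*(2 + J*(-4 + J)) = (1 - 3)*(2 + J*(-4 + J)) = -2*(2 + J*(-4 + J)) = -4 - 2*J*(-4 + J))
22*(G(1/1 - 1*(-4), 0) - 9) = 22*((-4 - 2*(1/1 - 1*(-4))*(-4 + (1/1 - 1*(-4)))) - 9) = 22*((-4 - 2*(1 + 4)*(-4 + (1 + 4))) - 9) = 22*((-4 - 2*5*(-4 + 5)) - 9) = 22*((-4 - 2*5*1) - 9) = 22*((-4 - 10) - 9) = 22*(-14 - 9) = 22*(-23) = -506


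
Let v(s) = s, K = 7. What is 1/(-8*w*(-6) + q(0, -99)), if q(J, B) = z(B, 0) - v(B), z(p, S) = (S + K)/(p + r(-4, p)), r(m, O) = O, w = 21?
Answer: 198/219179 ≈ 0.00090337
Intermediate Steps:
z(p, S) = (7 + S)/(2*p) (z(p, S) = (S + 7)/(p + p) = (7 + S)/((2*p)) = (7 + S)*(1/(2*p)) = (7 + S)/(2*p))
q(J, B) = -B + 7/(2*B) (q(J, B) = (7 + 0)/(2*B) - B = (½)*7/B - B = 7/(2*B) - B = -B + 7/(2*B))
1/(-8*w*(-6) + q(0, -99)) = 1/(-8*21*(-6) + (-1*(-99) + (7/2)/(-99))) = 1/(-168*(-6) + (99 + (7/2)*(-1/99))) = 1/(1008 + (99 - 7/198)) = 1/(1008 + 19595/198) = 1/(219179/198) = 198/219179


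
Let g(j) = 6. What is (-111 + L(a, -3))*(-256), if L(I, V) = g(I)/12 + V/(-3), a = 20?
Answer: 28032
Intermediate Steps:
L(I, V) = ½ - V/3 (L(I, V) = 6/12 + V/(-3) = 6*(1/12) + V*(-⅓) = ½ - V/3)
(-111 + L(a, -3))*(-256) = (-111 + (½ - ⅓*(-3)))*(-256) = (-111 + (½ + 1))*(-256) = (-111 + 3/2)*(-256) = -219/2*(-256) = 28032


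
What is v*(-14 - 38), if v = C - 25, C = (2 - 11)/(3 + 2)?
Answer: 6968/5 ≈ 1393.6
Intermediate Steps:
C = -9/5 ≈ -1.8000
v = -134/5 (v = -9/5 - 25 = -134/5 ≈ -26.800)
v*(-14 - 38) = -134*(-14 - 38)/5 = -134/5*(-52) = 6968/5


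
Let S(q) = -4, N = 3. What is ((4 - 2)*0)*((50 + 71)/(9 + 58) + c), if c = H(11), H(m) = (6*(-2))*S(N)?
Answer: 0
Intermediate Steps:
H(m) = 48 (H(m) = (6*(-2))*(-4) = -12*(-4) = 48)
c = 48
((4 - 2)*0)*((50 + 71)/(9 + 58) + c) = ((4 - 2)*0)*((50 + 71)/(9 + 58) + 48) = (2*0)*(121/67 + 48) = 0*(121*(1/67) + 48) = 0*(121/67 + 48) = 0*(3337/67) = 0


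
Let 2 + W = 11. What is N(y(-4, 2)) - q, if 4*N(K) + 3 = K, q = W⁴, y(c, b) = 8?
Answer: -26239/4 ≈ -6559.8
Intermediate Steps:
W = 9 (W = -2 + 11 = 9)
q = 6561 (q = 9⁴ = 6561)
N(K) = -¾ + K/4
N(y(-4, 2)) - q = (-¾ + (¼)*8) - 1*6561 = (-¾ + 2) - 6561 = 5/4 - 6561 = -26239/4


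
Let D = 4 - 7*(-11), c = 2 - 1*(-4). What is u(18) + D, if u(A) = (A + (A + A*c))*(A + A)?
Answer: 5265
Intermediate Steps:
c = 6 (c = 2 + 4 = 6)
u(A) = 16*A² (u(A) = (A + (A + A*6))*(A + A) = (A + (A + 6*A))*(2*A) = (A + 7*A)*(2*A) = (8*A)*(2*A) = 16*A²)
D = 81 (D = 4 + 77 = 81)
u(18) + D = 16*18² + 81 = 16*324 + 81 = 5184 + 81 = 5265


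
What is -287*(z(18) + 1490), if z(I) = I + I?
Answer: -437962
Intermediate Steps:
z(I) = 2*I
-287*(z(18) + 1490) = -287*(2*18 + 1490) = -287*(36 + 1490) = -287*1526 = -437962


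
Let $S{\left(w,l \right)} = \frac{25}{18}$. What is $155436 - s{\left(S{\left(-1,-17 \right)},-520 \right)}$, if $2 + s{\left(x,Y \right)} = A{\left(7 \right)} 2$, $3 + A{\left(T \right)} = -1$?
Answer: $155446$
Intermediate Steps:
$A{\left(T \right)} = -4$ ($A{\left(T \right)} = -3 - 1 = -4$)
$S{\left(w,l \right)} = \frac{25}{18}$ ($S{\left(w,l \right)} = 25 \cdot \frac{1}{18} = \frac{25}{18}$)
$s{\left(x,Y \right)} = -10$ ($s{\left(x,Y \right)} = -2 - 8 = -10$)
$155436 - s{\left(S{\left(-1,-17 \right)},-520 \right)} = 155436 - -10 = 155436 + 10 = 155446$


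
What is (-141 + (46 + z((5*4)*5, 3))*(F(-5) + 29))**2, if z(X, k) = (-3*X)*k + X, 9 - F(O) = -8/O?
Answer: 19025512489/25 ≈ 7.6102e+8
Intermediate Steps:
F(O) = 9 + 8/O (F(O) = 9 - (-8)/O = 9 + 8/O)
z(X, k) = X - 3*X*k (z(X, k) = -3*X*k + X = X - 3*X*k)
(-141 + (46 + z((5*4)*5, 3))*(F(-5) + 29))**2 = (-141 + (46 + ((5*4)*5)*(1 - 3*3))*((9 + 8/(-5)) + 29))**2 = (-141 + (46 + (20*5)*(1 - 9))*((9 + 8*(-1/5)) + 29))**2 = (-141 + (46 + 100*(-8))*((9 - 8/5) + 29))**2 = (-141 + (46 - 800)*(37/5 + 29))**2 = (-141 - 754*182/5)**2 = (-141 - 137228/5)**2 = (-137933/5)**2 = 19025512489/25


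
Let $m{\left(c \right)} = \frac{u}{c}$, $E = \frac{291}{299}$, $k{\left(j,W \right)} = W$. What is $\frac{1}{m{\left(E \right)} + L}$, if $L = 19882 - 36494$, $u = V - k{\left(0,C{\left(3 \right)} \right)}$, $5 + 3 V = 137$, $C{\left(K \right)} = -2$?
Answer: $- \frac{291}{4820338} \approx -6.0369 \cdot 10^{-5}$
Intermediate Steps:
$V = 44$ ($V = - \frac{5}{3} + \frac{1}{3} \cdot 137 = - \frac{5}{3} + \frac{137}{3} = 44$)
$E = \frac{291}{299}$ ($E = 291 \cdot \frac{1}{299} = \frac{291}{299} \approx 0.97324$)
$u = 46$ ($u = 44 - -2 = 44 + 2 = 46$)
$L = -16612$ ($L = 19882 - 36494 = -16612$)
$m{\left(c \right)} = \frac{46}{c}$
$\frac{1}{m{\left(E \right)} + L} = \frac{1}{\frac{46}{\frac{291}{299}} - 16612} = \frac{1}{46 \cdot \frac{299}{291} - 16612} = \frac{1}{\frac{13754}{291} - 16612} = \frac{1}{- \frac{4820338}{291}} = - \frac{291}{4820338}$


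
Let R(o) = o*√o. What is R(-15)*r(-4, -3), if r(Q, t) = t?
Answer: 45*I*√15 ≈ 174.28*I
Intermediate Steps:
R(o) = o^(3/2)
R(-15)*r(-4, -3) = (-15)^(3/2)*(-3) = -15*I*√15*(-3) = 45*I*√15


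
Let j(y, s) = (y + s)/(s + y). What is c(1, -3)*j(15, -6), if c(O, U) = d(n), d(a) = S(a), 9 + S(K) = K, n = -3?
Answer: -12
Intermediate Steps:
S(K) = -9 + K
d(a) = -9 + a
j(y, s) = 1 (j(y, s) = (s + y)/(s + y) = 1)
c(O, U) = -12 (c(O, U) = -9 - 3 = -12)
c(1, -3)*j(15, -6) = -12*1 = -12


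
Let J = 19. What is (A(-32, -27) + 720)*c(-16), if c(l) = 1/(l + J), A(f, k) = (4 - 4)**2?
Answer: 240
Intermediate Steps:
A(f, k) = 0 (A(f, k) = 0**2 = 0)
c(l) = 1/(19 + l) (c(l) = 1/(l + 19) = 1/(19 + l))
(A(-32, -27) + 720)*c(-16) = (0 + 720)/(19 - 16) = 720/3 = 720*(1/3) = 240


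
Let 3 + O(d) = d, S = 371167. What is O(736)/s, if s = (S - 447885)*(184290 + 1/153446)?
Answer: -56237959/1084737411197419 ≈ -5.1845e-8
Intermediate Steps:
O(d) = -3 + d
s = -1084737411197419/76723 (s = (371167 - 447885)*(184290 + 1/153446) = -76718*(184290 + 1/153446) = -76718*28278563341/153446 = -1084737411197419/76723 ≈ -1.4138e+10)
O(736)/s = (-3 + 736)/(-1084737411197419/76723) = 733*(-76723/1084737411197419) = -56237959/1084737411197419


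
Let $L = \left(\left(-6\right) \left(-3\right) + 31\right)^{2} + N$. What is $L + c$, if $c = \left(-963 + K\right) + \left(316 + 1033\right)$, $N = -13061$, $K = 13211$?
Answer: $2937$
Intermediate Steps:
$c = 13597$ ($c = \left(-963 + 13211\right) + \left(316 + 1033\right) = 12248 + 1349 = 13597$)
$L = -10660$ ($L = \left(\left(-6\right) \left(-3\right) + 31\right)^{2} - 13061 = \left(18 + 31\right)^{2} - 13061 = 49^{2} - 13061 = 2401 - 13061 = -10660$)
$L + c = -10660 + 13597 = 2937$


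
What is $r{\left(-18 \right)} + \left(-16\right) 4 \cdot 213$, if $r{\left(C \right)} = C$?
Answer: $-13650$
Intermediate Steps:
$r{\left(-18 \right)} + \left(-16\right) 4 \cdot 213 = -18 + \left(-16\right) 4 \cdot 213 = -18 - 13632 = -13650$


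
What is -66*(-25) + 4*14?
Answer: 1706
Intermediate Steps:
-66*(-25) + 4*14 = 1650 + 56 = 1706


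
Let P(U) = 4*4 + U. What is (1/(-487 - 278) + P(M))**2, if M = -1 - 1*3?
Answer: 84254041/585225 ≈ 143.97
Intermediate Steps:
M = -4 (M = -1 - 3 = -4)
P(U) = 16 + U
(1/(-487 - 278) + P(M))**2 = (1/(-487 - 278) + (16 - 4))**2 = (1/(-765) + 12)**2 = (-1/765 + 12)**2 = (9179/765)**2 = 84254041/585225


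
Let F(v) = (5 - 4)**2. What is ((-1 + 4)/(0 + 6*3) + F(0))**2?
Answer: 49/36 ≈ 1.3611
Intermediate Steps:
F(v) = 1 (F(v) = 1**2 = 1)
((-1 + 4)/(0 + 6*3) + F(0))**2 = ((-1 + 4)/(0 + 6*3) + 1)**2 = (3/(0 + 18) + 1)**2 = (3/18 + 1)**2 = (3*(1/18) + 1)**2 = (1/6 + 1)**2 = (7/6)**2 = 49/36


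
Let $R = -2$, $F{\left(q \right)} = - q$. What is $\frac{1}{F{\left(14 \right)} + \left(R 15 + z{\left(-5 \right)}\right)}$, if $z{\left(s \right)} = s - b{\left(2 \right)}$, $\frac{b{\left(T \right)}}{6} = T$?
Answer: $- \frac{1}{61} \approx -0.016393$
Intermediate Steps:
$b{\left(T \right)} = 6 T$
$z{\left(s \right)} = -12 + s$ ($z{\left(s \right)} = s - 6 \cdot 2 = s - 12 = -12 + s$)
$\frac{1}{F{\left(14 \right)} + \left(R 15 + z{\left(-5 \right)}\right)} = \frac{1}{\left(-1\right) 14 - 47} = \frac{1}{-14 - 47} = \frac{1}{-61} = - \frac{1}{61}$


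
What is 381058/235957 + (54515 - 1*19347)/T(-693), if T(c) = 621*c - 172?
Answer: 155756859674/101585387425 ≈ 1.5333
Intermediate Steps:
T(c) = -172 + 621*c
381058/235957 + (54515 - 1*19347)/T(-693) = 381058/235957 + (54515 - 1*19347)/(-172 + 621*(-693)) = 381058*(1/235957) + (54515 - 19347)/(-172 - 430353) = 381058/235957 + 35168/(-430525) = 381058/235957 + 35168*(-1/430525) = 381058/235957 - 35168/430525 = 155756859674/101585387425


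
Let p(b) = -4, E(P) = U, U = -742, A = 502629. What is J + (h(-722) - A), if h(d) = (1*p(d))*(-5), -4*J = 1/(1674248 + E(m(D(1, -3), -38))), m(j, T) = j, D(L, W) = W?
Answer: -3364476708617/6694024 ≈ -5.0261e+5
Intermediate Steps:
E(P) = -742
J = -1/6694024 (J = -1/(4*(1674248 - 742)) = -¼/1673506 = -¼*1/1673506 = -1/6694024 ≈ -1.4939e-7)
h(d) = 20 (h(d) = (1*(-4))*(-5) = -4*(-5) = 20)
J + (h(-722) - A) = -1/6694024 + (20 - 1*502629) = -1/6694024 + (20 - 502629) = -1/6694024 - 502609 = -3364476708617/6694024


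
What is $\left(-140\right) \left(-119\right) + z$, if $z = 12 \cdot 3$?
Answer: $16696$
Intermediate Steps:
$z = 36$
$\left(-140\right) \left(-119\right) + z = \left(-140\right) \left(-119\right) + 36 = 16660 + 36 = 16696$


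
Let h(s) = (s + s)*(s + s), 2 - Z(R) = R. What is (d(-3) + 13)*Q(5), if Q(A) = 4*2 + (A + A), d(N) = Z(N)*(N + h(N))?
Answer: 3204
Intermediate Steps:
Z(R) = 2 - R
h(s) = 4*s² (h(s) = (2*s)*(2*s) = 4*s²)
d(N) = (2 - N)*(N + 4*N²)
Q(A) = 8 + 2*A
(d(-3) + 13)*Q(5) = (-1*(-3)*(1 + 4*(-3))*(-2 - 3) + 13)*(8 + 2*5) = (-1*(-3)*(1 - 12)*(-5) + 13)*(8 + 10) = (-1*(-3)*(-11)*(-5) + 13)*18 = (165 + 13)*18 = 178*18 = 3204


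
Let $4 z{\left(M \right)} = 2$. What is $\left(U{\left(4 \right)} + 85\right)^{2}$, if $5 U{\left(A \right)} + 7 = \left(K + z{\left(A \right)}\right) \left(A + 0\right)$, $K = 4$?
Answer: $\frac{190096}{25} \approx 7603.8$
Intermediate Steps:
$z{\left(M \right)} = \frac{1}{2}$ ($z{\left(M \right)} = \frac{1}{4} \cdot 2 = \frac{1}{2}$)
$U{\left(A \right)} = - \frac{7}{5} + \frac{9 A}{10}$ ($U{\left(A \right)} = - \frac{7}{5} + \frac{\left(4 + \frac{1}{2}\right) \left(A + 0\right)}{5} = - \frac{7}{5} + \frac{\frac{9}{2} A}{5} = - \frac{7}{5} + \frac{9 A}{10}$)
$\left(U{\left(4 \right)} + 85\right)^{2} = \left(\left(- \frac{7}{5} + \frac{9}{10} \cdot 4\right) + 85\right)^{2} = \left(\left(- \frac{7}{5} + \frac{18}{5}\right) + 85\right)^{2} = \left(\frac{11}{5} + 85\right)^{2} = \left(\frac{436}{5}\right)^{2} = \frac{190096}{25}$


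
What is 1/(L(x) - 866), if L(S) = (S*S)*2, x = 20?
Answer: -1/66 ≈ -0.015152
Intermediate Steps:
L(S) = 2*S**2 (L(S) = S**2*2 = 2*S**2)
1/(L(x) - 866) = 1/(2*20**2 - 866) = 1/(2*400 - 866) = 1/(800 - 866) = 1/(-66) = -1/66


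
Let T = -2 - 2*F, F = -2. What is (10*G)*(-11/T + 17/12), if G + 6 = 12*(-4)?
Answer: 2205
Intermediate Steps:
T = 2 (T = -2 - 2*(-2) = -2 + 4 = 2)
G = -54 (G = -6 + 12*(-4) = -6 - 48 = -54)
(10*G)*(-11/T + 17/12) = (10*(-54))*(-11/2 + 17/12) = -540*(-11*½ + 17*(1/12)) = -540*(-11/2 + 17/12) = -540*(-49/12) = 2205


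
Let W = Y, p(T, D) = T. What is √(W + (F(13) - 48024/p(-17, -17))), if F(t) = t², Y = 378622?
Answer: √110287007/17 ≈ 617.75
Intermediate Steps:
W = 378622
√(W + (F(13) - 48024/p(-17, -17))) = √(378622 + (13² - 48024/(-17))) = √(378622 + (169 - 48024*(-1)/17)) = √(378622 + (169 - 174*(-276/17))) = √(378622 + (169 + 48024/17)) = √(378622 + 50897/17) = √(6487471/17) = √110287007/17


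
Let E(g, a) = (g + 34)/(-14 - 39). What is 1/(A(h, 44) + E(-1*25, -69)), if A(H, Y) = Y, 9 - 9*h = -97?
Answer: 53/2323 ≈ 0.022815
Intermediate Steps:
h = 106/9 (h = 1 - ⅑*(-97) = 1 + 97/9 = 106/9 ≈ 11.778)
E(g, a) = -34/53 - g/53 (E(g, a) = (34 + g)/(-53) = (34 + g)*(-1/53) = -34/53 - g/53)
1/(A(h, 44) + E(-1*25, -69)) = 1/(44 + (-34/53 - (-1)*25/53)) = 1/(44 + (-34/53 - 1/53*(-25))) = 1/(44 + (-34/53 + 25/53)) = 1/(44 - 9/53) = 1/(2323/53) = 53/2323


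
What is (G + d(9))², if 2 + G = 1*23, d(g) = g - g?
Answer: 441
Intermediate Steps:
d(g) = 0
G = 21 (G = -2 + 1*23 = -2 + 23 = 21)
(G + d(9))² = (21 + 0)² = 21² = 441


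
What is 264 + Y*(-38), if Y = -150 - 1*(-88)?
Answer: 2620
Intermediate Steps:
Y = -62 (Y = -150 + 88 = -62)
264 + Y*(-38) = 264 - 62*(-38) = 264 + 2356 = 2620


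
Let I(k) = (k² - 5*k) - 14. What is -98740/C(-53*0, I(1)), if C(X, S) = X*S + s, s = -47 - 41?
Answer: 24685/22 ≈ 1122.0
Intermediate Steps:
s = -88
I(k) = -14 + k² - 5*k
C(X, S) = -88 + S*X (C(X, S) = X*S - 88 = S*X - 88 = -88 + S*X)
-98740/C(-53*0, I(1)) = -98740/(-88 + (-14 + 1² - 5*1)*(-53*0)) = -98740/(-88 + (-14 + 1 - 5)*0) = -98740/(-88 - 18*0) = -98740/(-88 + 0) = -98740/(-88) = -98740*(-1/88) = 24685/22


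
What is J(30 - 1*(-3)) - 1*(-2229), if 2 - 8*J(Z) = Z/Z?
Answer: 17833/8 ≈ 2229.1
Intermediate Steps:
J(Z) = 1/8 (J(Z) = 1/4 - Z/(8*Z) = 1/4 - 1/8*1 = 1/4 - 1/8 = 1/8)
J(30 - 1*(-3)) - 1*(-2229) = 1/8 - 1*(-2229) = 1/8 + 2229 = 17833/8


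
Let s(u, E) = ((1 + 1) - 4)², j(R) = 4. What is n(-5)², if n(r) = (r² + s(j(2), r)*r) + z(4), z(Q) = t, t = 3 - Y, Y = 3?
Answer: 25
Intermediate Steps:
t = 0 (t = 3 - 1*3 = 3 - 3 = 0)
s(u, E) = 4 (s(u, E) = (2 - 4)² = (-2)² = 4)
z(Q) = 0
n(r) = r² + 4*r (n(r) = (r² + 4*r) + 0 = r² + 4*r)
n(-5)² = (-5*(4 - 5))² = (-5*(-1))² = 5² = 25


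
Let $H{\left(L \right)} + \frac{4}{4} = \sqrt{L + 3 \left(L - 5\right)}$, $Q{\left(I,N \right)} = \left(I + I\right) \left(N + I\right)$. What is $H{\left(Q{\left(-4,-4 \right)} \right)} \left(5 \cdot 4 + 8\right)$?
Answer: $-28 + 28 \sqrt{241} \approx 406.68$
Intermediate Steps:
$Q{\left(I,N \right)} = 2 I \left(I + N\right)$
$H{\left(L \right)} = -1 + \sqrt{-15 + 4 L}$ ($H{\left(L \right)} = -1 + \sqrt{L + 3 \left(L - 5\right)} = -1 + \sqrt{L + 3 \left(-5 + L\right)} = -1 + \sqrt{L + \left(-15 + 3 L\right)} = -1 + \sqrt{-15 + 4 L}$)
$H{\left(Q{\left(-4,-4 \right)} \right)} \left(5 \cdot 4 + 8\right) = \left(-1 + \sqrt{-15 + 4 \cdot 2 \left(-4\right) \left(-4 - 4\right)}\right) \left(5 \cdot 4 + 8\right) = \left(-1 + \sqrt{-15 + 4 \cdot 2 \left(-4\right) \left(-8\right)}\right) \left(20 + 8\right) = \left(-1 + \sqrt{-15 + 4 \cdot 64}\right) 28 = \left(-1 + \sqrt{-15 + 256}\right) 28 = \left(-1 + \sqrt{241}\right) 28 = -28 + 28 \sqrt{241}$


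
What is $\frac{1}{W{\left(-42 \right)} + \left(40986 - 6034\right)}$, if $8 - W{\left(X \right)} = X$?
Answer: $\frac{1}{35002} \approx 2.857 \cdot 10^{-5}$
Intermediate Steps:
$W{\left(X \right)} = 8 - X$
$\frac{1}{W{\left(-42 \right)} + \left(40986 - 6034\right)} = \frac{1}{\left(8 - -42\right) + \left(40986 - 6034\right)} = \frac{1}{\left(8 + 42\right) + \left(40986 - 6034\right)} = \frac{1}{50 + 34952} = \frac{1}{35002}$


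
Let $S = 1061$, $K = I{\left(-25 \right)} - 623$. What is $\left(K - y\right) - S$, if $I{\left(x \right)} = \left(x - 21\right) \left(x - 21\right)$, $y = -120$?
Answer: $552$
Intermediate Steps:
$I{\left(x \right)} = \left(-21 + x\right)^{2}$ ($I{\left(x \right)} = \left(-21 + x\right) \left(-21 + x\right) = \left(-21 + x\right)^{2}$)
$K = 1493$ ($K = \left(-21 - 25\right)^{2} - 623 = \left(-46\right)^{2} - 623 = 2116 - 623 = 1493$)
$\left(K - y\right) - S = \left(1493 - -120\right) - 1061 = \left(1493 + 120\right) - 1061 = 1613 - 1061 = 552$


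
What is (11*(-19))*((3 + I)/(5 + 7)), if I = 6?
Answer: -627/4 ≈ -156.75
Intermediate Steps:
(11*(-19))*((3 + I)/(5 + 7)) = (11*(-19))*((3 + 6)/(5 + 7)) = -1881/12 = -209*3/4 = -627/4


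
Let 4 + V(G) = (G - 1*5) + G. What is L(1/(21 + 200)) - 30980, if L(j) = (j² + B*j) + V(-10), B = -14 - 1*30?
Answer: -1514520292/48841 ≈ -31009.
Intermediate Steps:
B = -44 (B = -14 - 30 = -44)
V(G) = -9 + 2*G (V(G) = -4 + ((G - 1*5) + G) = -4 + ((G - 5) + G) = -4 + ((-5 + G) + G) = -4 + (-5 + 2*G) = -9 + 2*G)
L(j) = -29 + j² - 44*j (L(j) = (j² - 44*j) + (-9 + 2*(-10)) = (j² - 44*j) + (-9 - 20) = (j² - 44*j) - 29 = -29 + j² - 44*j)
L(1/(21 + 200)) - 30980 = (-29 + (1/(21 + 200))² - 44/(21 + 200)) - 30980 = (-29 + (1/221)² - 44/221) - 30980 = (-29 + (1/221)² - 44*1/221) - 30980 = (-29 + 1/48841 - 44/221) - 30980 = -1426112/48841 - 30980 = -1514520292/48841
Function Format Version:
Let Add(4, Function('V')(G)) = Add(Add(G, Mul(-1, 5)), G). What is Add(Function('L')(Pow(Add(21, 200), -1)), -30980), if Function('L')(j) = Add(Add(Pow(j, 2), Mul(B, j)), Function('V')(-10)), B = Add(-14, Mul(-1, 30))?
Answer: Rational(-1514520292, 48841) ≈ -31009.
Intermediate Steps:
B = -44 (B = Add(-14, -30) = -44)
Function('V')(G) = Add(-9, Mul(2, G)) (Function('V')(G) = Add(-4, Add(Add(G, Mul(-1, 5)), G)) = Add(-4, Add(Add(G, -5), G)) = Add(-4, Add(Add(-5, G), G)) = Add(-4, Add(-5, Mul(2, G))) = Add(-9, Mul(2, G)))
Function('L')(j) = Add(-29, Pow(j, 2), Mul(-44, j)) (Function('L')(j) = Add(Add(Pow(j, 2), Mul(-44, j)), Add(-9, Mul(2, -10))) = Add(Add(Pow(j, 2), Mul(-44, j)), Add(-9, -20)) = Add(Add(Pow(j, 2), Mul(-44, j)), -29) = Add(-29, Pow(j, 2), Mul(-44, j)))
Add(Function('L')(Pow(Add(21, 200), -1)), -30980) = Add(Add(-29, Pow(Pow(Add(21, 200), -1), 2), Mul(-44, Pow(Add(21, 200), -1))), -30980) = Add(Add(-29, Pow(Pow(221, -1), 2), Mul(-44, Pow(221, -1))), -30980) = Add(Add(-29, Pow(Rational(1, 221), 2), Mul(-44, Rational(1, 221))), -30980) = Add(Add(-29, Rational(1, 48841), Rational(-44, 221)), -30980) = Add(Rational(-1426112, 48841), -30980) = Rational(-1514520292, 48841)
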